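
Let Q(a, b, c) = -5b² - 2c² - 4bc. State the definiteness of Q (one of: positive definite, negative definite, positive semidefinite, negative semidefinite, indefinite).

The symmetric matrix is A = [[0, 0, 0], [0, -5, -2], [0, -2, -2]].
Applying the same elementary operations to the rows and columns of A produces a congruent diagonal matrix with entries 0, -5, -6/5.
So there are 2 negative, 1 zero pivots.
Hence Q is negative semidefinite.

negative semidefinite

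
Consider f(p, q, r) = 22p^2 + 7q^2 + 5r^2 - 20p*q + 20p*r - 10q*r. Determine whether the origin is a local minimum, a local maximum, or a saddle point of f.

The Hessian at the origin is H = [[44, -20, 20], [-20, 14, -10], [20, -10, 10]].
Applying the same elementary operations to the rows and columns of H produces a congruent diagonal matrix with entries 44, 54/11, 20/27.
That gives 3 positive pivots.
H is positive definite, so the origin is a strict local minimum.

local minimum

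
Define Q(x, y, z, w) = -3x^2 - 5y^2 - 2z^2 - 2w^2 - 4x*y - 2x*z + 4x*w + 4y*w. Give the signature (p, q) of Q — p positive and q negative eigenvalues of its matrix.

The associated matrix is A = [[-3, -2, -1, 2], [-2, -5, 0, 2], [-1, 0, -2, 0], [2, 2, 0, -2]].
An LDLᵀ factorisation of A has diagonal entries -3, -11/3, -17/11, -6/17.
That gives 4 negative pivots.

(0, 4)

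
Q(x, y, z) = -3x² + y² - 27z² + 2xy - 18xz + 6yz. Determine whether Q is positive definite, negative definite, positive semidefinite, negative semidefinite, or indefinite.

Write A = [[-3, 1, -9], [1, 1, 3], [-9, 3, -27]].
Row-reducing A symmetrically gives the diagonal entries -3, 4/3, 0.
So there are 1 positive, 1 negative, 1 zero pivots.
Hence Q is indefinite.

indefinite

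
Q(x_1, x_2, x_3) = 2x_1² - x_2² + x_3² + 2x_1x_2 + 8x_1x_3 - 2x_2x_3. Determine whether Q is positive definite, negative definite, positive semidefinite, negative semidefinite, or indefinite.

indefinite

The associated matrix is A = [[2, 1, 4], [1, -1, -1], [4, -1, 1]].
An LDLᵀ factorisation of A has diagonal entries 2, -3/2, -1.
That gives 1 positive, 2 negative pivots.
Hence Q is indefinite.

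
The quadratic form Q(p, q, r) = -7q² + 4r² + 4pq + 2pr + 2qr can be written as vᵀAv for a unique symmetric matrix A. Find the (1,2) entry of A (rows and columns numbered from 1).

2

The coefficient of p·q in Q is 4. For a symmetric A this equals A[1,2] + A[2,1] = 2·A[1,2].
So A[1,2] = 4/2 = 2.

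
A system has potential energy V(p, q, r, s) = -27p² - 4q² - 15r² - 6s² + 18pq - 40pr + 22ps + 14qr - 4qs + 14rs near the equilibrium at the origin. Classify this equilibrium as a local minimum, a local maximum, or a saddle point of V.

The Hessian at the origin is H = [[-54, 18, -40, 22], [18, -8, 14, -4], [-40, 14, -30, 14], [22, -4, 14, -12]].
Row-reducing H symmetrically gives the diagonal entries -54, -2, -4/27, 12.
So there are 1 positive, 3 negative pivots.
H is indefinite, so the origin is a saddle point.

saddle point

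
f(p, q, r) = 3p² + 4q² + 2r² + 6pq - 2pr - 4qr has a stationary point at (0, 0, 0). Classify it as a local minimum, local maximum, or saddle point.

local minimum

The Hessian at the origin is H = [[6, 6, -2], [6, 8, -4], [-2, -4, 4]].
Symmetric row and column elimination reduces H to a congruent diagonal form with pivots 6, 2, 4/3.
Counting signs: 3 positive.
H is positive definite, so the origin is a strict local minimum.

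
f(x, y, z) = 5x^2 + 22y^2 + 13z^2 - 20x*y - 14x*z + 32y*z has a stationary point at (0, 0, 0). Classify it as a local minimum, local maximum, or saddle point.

local minimum

The Hessian at the origin is H = [[10, -20, -14], [-20, 44, 32], [-14, 32, 26]].
Congruent diagonalization of H (simultaneous row and column reduction) yields pivots 10, 4, 12/5.
That gives 3 positive pivots.
H is positive definite, so the origin is a strict local minimum.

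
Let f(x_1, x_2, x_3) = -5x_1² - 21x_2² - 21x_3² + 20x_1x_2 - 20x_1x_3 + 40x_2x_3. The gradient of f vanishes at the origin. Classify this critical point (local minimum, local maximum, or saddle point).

local maximum

The Hessian at the origin is H = [[-10, 20, -20], [20, -42, 40], [-20, 40, -42]].
Row-reducing H symmetrically gives the diagonal entries -10, -2, -2.
That gives 3 negative pivots.
H is negative definite, so the origin is a strict local maximum.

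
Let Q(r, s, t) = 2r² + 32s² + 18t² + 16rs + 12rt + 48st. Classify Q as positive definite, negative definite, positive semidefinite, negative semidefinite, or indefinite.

positive semidefinite

The symmetric matrix is A = [[2, 8, 6], [8, 32, 24], [6, 24, 18]].
Applying the same elementary operations to the rows and columns of A produces a congruent diagonal matrix with entries 2, 0, 0.
So there are 1 positive, 2 zero pivots.
Hence Q is positive semidefinite.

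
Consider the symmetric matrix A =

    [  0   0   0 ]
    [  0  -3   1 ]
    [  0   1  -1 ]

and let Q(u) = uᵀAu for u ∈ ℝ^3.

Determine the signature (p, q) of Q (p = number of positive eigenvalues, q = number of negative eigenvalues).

(0, 2)

Symmetric row and column elimination reduces A to a congruent diagonal form with pivots 0, -3, -2/3.
That gives 2 negative, 1 zero pivots.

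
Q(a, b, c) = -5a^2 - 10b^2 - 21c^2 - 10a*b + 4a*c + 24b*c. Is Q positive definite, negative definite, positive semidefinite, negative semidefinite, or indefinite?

The symmetric matrix of Q is A = [[-5, -5, 2], [-5, -10, 12], [2, 12, -21]].
Leading principal minors: Δ_1 = -5, Δ_2 = 25, Δ_3 = -5.
The signs alternate starting with Δ_1 < 0, so by Sylvester's criterion Q is negative definite.

negative definite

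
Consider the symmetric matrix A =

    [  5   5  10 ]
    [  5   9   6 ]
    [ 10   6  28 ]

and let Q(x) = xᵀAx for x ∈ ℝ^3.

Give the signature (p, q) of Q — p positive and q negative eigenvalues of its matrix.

(3, 0)

Symmetric row and column elimination reduces A to a congruent diagonal form with pivots 5, 4, 4.
That gives 3 positive pivots.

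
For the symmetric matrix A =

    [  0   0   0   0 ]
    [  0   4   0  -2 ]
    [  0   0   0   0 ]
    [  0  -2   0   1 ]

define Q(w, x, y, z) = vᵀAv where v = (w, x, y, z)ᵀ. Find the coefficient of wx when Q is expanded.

0

The coefficient of wx is A[1,2] + A[2,1] = 2·0 = 0.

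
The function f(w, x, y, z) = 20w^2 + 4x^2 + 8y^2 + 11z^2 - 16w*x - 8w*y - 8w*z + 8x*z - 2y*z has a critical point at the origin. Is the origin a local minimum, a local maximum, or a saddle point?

The Hessian at the origin is H = [[40, -16, -8, -8], [-16, 8, 0, 8], [-8, 0, 16, -2], [-8, 8, -2, 22]].
Row-reducing H symmetrically gives the diagonal entries 40, 8/5, 8, 3/2.
Counting signs: 4 positive.
H is positive definite, so the origin is a strict local minimum.

local minimum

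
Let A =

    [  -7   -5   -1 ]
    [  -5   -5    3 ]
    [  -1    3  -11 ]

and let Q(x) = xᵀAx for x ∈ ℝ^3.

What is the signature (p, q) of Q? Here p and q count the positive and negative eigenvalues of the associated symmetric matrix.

(0, 3)

Row-reducing A symmetrically gives the diagonal entries -7, -10/7, -6/5.
Counting signs: 3 negative.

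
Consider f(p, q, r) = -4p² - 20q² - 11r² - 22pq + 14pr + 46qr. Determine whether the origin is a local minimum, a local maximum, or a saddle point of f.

saddle point

The Hessian at the origin is H = [[-8, -22, 14], [-22, -40, 46], [14, 46, -22]].
Symmetric row and column elimination reduces H to a congruent diagonal form with pivots -8, 41/2, -10/41.
That gives 1 positive, 2 negative pivots.
H is indefinite, so the origin is a saddle point.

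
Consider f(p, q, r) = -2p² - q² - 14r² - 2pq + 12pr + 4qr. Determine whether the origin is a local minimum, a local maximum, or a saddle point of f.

The Hessian at the origin is H = [[-4, -2, 12], [-2, -2, 4], [12, 4, -28]].
Row-reducing H symmetrically gives the diagonal entries -4, -1, 12.
That gives 1 positive, 2 negative pivots.
H is indefinite, so the origin is a saddle point.

saddle point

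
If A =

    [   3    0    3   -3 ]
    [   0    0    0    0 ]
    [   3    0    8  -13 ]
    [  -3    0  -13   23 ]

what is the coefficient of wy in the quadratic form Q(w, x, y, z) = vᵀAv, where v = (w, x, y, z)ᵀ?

6

The coefficient of wy is A[1,3] + A[3,1] = 2·3 = 6.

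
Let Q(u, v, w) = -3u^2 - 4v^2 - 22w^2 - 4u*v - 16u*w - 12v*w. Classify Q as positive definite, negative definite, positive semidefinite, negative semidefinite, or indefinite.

The symmetric matrix of Q is A = [[-3, -2, -8], [-2, -4, -6], [-8, -6, -22]].
Leading principal minors: Δ_1 = -3, Δ_2 = 8, Δ_3 = -4.
The signs alternate starting with Δ_1 < 0, so by Sylvester's criterion Q is negative definite.

negative definite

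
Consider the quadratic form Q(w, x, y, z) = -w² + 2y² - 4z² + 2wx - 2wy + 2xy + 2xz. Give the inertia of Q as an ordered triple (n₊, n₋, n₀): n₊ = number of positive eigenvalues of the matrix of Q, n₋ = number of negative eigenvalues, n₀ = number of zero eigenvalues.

(2, 2, 0)

Write A = [[-1, 1, -1, 0], [1, 0, 1, 1], [-1, 1, 2, 0], [0, 1, 0, -4]].
Congruent diagonalization of A (simultaneous row and column reduction) yields pivots -1, 1, 3, -5.
So there are 2 positive, 2 negative pivots.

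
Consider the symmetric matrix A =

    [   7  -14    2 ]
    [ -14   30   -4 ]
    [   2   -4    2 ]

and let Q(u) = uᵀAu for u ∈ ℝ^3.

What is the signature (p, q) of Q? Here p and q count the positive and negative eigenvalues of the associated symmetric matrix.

Applying the same elementary operations to the rows and columns of A produces a congruent diagonal matrix with entries 7, 2, 10/7.
That gives 3 positive pivots.

(3, 0)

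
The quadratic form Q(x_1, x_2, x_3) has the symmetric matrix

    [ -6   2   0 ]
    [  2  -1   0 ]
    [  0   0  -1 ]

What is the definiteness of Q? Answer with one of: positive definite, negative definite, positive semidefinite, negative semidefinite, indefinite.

Leading principal minors: Δ_1 = -6, Δ_2 = 2, Δ_3 = -2.
The signs alternate starting with Δ_1 < 0, so by Sylvester's criterion Q is negative definite.

negative definite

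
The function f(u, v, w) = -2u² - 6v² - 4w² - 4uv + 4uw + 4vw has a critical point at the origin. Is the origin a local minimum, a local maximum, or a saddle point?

The Hessian at the origin is H = [[-4, -4, 4], [-4, -12, 4], [4, 4, -8]].
Applying the same elementary operations to the rows and columns of H produces a congruent diagonal matrix with entries -4, -8, -4.
Counting signs: 3 negative.
H is negative definite, so the origin is a strict local maximum.

local maximum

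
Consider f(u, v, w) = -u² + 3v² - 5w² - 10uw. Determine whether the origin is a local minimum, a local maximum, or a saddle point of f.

The Hessian at the origin is H = [[-2, 0, -10], [0, 6, 0], [-10, 0, -10]].
Symmetric row and column elimination reduces H to a congruent diagonal form with pivots -2, 6, 40.
That gives 2 positive, 1 negative pivots.
H is indefinite, so the origin is a saddle point.

saddle point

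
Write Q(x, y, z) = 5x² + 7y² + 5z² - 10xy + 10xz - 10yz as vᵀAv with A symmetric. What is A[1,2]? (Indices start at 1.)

The coefficient of x·y in Q is -10. For a symmetric A this equals A[1,2] + A[2,1] = 2·A[1,2].
So A[1,2] = -10/2 = -5.

-5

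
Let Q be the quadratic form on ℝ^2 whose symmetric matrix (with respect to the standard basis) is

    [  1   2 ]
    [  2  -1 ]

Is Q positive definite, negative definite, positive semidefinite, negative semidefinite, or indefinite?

indefinite

For the 2×2 matrix [[1, 2], [2, -1]]: det = 1·-1 − (2)² = -5, trace = 0.
det < 0 so the eigenvalues have opposite signs; the form is indefinite.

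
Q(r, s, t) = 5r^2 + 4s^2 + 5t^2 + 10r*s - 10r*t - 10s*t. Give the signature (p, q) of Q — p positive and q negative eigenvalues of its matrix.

(1, 1)

The symmetric matrix is A = [[5, 5, -5], [5, 4, -5], [-5, -5, 5]].
Row-reducing A symmetrically gives the diagonal entries 5, -1, 0.
So there are 1 positive, 1 negative, 1 zero pivots.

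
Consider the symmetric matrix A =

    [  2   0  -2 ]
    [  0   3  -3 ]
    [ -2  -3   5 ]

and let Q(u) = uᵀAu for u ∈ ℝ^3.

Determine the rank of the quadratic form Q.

2

Symmetric row and column elimination reduces A to a congruent diagonal form with pivots 2, 3, 0.
Counting signs: 2 positive, 1 zero.
The rank is the number of nonzero pivots: 2.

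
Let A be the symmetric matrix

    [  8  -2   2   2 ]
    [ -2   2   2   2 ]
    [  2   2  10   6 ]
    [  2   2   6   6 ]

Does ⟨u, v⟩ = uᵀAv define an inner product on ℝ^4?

yes

Leading principal minors: Δ_1 = 8, Δ_2 = 12, Δ_3 = 64, Δ_4 = 64.
All leading principal minors are positive, so by Sylvester's criterion Q is positive definite.
⟨·,·⟩ is an inner product exactly when A is positive definite.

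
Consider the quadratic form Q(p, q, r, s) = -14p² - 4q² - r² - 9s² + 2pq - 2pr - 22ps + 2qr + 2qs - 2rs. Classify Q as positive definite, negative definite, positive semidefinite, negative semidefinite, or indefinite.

The symmetric matrix of Q is A = [[-14, 1, -1, -11], [1, -4, 1, 1], [-1, 1, -1, -1], [-11, 1, -1, -9]].
Leading principal minors: Δ_1 = -14, Δ_2 = 55, Δ_3 = -39, Δ_4 = 12.
The signs alternate starting with Δ_1 < 0, so by Sylvester's criterion Q is negative definite.

negative definite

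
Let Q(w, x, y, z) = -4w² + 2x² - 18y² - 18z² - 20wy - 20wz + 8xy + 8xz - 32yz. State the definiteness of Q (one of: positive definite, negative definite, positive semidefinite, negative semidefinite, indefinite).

Write A = [[-4, 0, -10, -10], [0, 2, 4, 4], [-10, 4, -18, -16], [-10, 4, -16, -18]].
Symmetric row and column elimination reduces A to a congruent diagonal form with pivots -4, 2, -1, 0.
So there are 1 positive, 2 negative, 1 zero pivots.
Hence Q is indefinite.

indefinite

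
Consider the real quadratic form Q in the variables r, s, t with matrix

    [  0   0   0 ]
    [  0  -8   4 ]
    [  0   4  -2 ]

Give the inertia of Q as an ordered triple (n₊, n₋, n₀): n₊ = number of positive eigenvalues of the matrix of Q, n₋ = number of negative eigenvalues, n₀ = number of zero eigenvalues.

Congruent diagonalization of A (simultaneous row and column reduction) yields pivots 0, -8, 0.
So there are 1 negative, 2 zero pivots.

(0, 1, 2)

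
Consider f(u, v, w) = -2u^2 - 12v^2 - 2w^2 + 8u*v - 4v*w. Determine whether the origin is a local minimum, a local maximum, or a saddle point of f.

local maximum

The Hessian at the origin is H = [[-4, 8, 0], [8, -24, -4], [0, -4, -4]].
An LDLᵀ factorisation of H has diagonal entries -4, -8, -2.
Counting signs: 3 negative.
H is negative definite, so the origin is a strict local maximum.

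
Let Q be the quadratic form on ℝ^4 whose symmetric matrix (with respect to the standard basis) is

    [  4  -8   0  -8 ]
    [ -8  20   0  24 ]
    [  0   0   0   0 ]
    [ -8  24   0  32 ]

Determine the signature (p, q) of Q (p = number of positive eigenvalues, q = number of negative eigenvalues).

(2, 0)

Applying the same elementary operations to the rows and columns of A produces a congruent diagonal matrix with entries 4, 4, 0, 0.
That gives 2 positive, 2 zero pivots.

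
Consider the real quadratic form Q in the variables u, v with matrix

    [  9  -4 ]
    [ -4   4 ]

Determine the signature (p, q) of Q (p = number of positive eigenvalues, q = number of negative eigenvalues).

(2, 0)

Row-reducing A symmetrically gives the diagonal entries 9, 20/9.
That gives 2 positive pivots.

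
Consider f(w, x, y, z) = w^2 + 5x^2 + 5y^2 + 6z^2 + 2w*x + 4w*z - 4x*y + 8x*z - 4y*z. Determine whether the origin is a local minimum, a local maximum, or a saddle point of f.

local minimum

The Hessian at the origin is H = [[2, 2, 0, 4], [2, 10, -4, 8], [0, -4, 10, -4], [4, 8, -4, 12]].
Row-reducing H symmetrically gives the diagonal entries 2, 8, 8, 3/2.
So there are 4 positive pivots.
H is positive definite, so the origin is a strict local minimum.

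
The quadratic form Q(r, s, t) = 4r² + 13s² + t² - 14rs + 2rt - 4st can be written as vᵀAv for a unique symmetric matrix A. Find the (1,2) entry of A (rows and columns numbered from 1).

-7

The coefficient of r·s in Q is -14. For a symmetric A this equals A[1,2] + A[2,1] = 2·A[1,2].
So A[1,2] = -14/2 = -7.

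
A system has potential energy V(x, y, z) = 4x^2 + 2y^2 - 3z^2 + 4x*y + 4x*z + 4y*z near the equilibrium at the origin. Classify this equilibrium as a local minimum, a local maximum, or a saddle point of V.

The Hessian at the origin is H = [[8, 4, 4], [4, 4, 4], [4, 4, -6]].
An LDLᵀ factorisation of H has diagonal entries 8, 2, -10.
So there are 2 positive, 1 negative pivots.
H is indefinite, so the origin is a saddle point.

saddle point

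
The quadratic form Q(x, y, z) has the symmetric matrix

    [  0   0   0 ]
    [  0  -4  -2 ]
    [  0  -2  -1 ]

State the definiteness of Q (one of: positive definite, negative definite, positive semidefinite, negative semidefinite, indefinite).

Symmetric row and column elimination reduces A to a congruent diagonal form with pivots 0, -4, 0.
So there are 1 negative, 2 zero pivots.
Hence Q is negative semidefinite.

negative semidefinite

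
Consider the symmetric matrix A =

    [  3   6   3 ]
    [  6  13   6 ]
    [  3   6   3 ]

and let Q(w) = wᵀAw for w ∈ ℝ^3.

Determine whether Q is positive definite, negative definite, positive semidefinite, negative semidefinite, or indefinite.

Symmetric row and column elimination reduces A to a congruent diagonal form with pivots 3, 1, 0.
Counting signs: 2 positive, 1 zero.
Hence Q is positive semidefinite.

positive semidefinite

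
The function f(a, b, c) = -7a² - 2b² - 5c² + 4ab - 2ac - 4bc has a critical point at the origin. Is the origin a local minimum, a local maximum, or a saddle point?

local maximum

The Hessian at the origin is H = [[-14, 4, -2], [4, -4, -4], [-2, -4, -10]].
Row-reducing H symmetrically gives the diagonal entries -14, -20/7, -12/5.
That gives 3 negative pivots.
H is negative definite, so the origin is a strict local maximum.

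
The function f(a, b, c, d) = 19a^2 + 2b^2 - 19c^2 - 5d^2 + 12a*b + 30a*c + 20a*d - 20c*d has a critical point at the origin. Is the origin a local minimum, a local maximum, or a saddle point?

The Hessian at the origin is H = [[38, 12, 30, 20], [12, 4, 0, 0], [30, 0, -38, -20], [20, 0, -20, -10]].
Symmetric row and column elimination reduces H to a congruent diagonal form with pivots 38, 4/19, -488, -10/61.
That gives 2 positive, 2 negative pivots.
H is indefinite, so the origin is a saddle point.

saddle point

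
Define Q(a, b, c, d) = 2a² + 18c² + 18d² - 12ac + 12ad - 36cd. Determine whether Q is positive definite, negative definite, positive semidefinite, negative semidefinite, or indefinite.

positive semidefinite

The symmetric matrix is A = [[2, 0, -6, 6], [0, 0, 0, 0], [-6, 0, 18, -18], [6, 0, -18, 18]].
Congruent diagonalization of A (simultaneous row and column reduction) yields pivots 2, 0, 0, 0.
Counting signs: 1 positive, 3 zero.
Hence Q is positive semidefinite.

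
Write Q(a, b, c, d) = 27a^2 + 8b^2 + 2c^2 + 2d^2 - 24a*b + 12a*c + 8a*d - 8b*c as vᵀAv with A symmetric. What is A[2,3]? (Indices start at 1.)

The coefficient of b·c in Q is -8. For a symmetric A this equals A[2,3] + A[3,2] = 2·A[2,3].
So A[2,3] = -8/2 = -4.

-4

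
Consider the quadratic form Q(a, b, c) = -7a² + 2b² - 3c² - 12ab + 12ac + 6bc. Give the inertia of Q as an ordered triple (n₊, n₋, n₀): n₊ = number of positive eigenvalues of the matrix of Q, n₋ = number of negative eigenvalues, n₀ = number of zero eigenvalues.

(2, 1, 0)

The associated matrix is A = [[-7, -6, 6], [-6, 2, 3], [6, 3, -3]].
Symmetric row and column elimination reduces A to a congruent diagonal form with pivots -7, 50/7, 3/2.
So there are 2 positive, 1 negative pivots.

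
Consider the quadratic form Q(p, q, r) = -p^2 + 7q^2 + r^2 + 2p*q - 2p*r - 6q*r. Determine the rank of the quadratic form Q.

2

Write A = [[-1, 1, -1], [1, 7, -3], [-1, -3, 1]].
Symmetric row and column elimination reduces A to a congruent diagonal form with pivots -1, 8, 0.
So there are 1 positive, 1 negative, 1 zero pivots.
The rank is the number of nonzero pivots: 2.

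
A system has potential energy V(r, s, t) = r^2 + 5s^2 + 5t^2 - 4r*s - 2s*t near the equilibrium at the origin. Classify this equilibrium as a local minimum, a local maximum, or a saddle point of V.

The Hessian at the origin is H = [[2, -4, 0], [-4, 10, -2], [0, -2, 10]].
Row-reducing H symmetrically gives the diagonal entries 2, 2, 8.
So there are 3 positive pivots.
H is positive definite, so the origin is a strict local minimum.

local minimum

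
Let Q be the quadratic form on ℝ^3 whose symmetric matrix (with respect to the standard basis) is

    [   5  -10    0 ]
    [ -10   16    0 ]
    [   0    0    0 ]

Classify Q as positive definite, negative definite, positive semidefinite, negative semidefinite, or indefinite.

Row-reducing A symmetrically gives the diagonal entries 5, -4, 0.
Counting signs: 1 positive, 1 negative, 1 zero.
Hence Q is indefinite.

indefinite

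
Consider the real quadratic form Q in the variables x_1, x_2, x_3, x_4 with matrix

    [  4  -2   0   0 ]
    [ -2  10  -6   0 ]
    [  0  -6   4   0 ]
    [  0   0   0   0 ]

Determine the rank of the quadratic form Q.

2

Congruent diagonalization of A (simultaneous row and column reduction) yields pivots 4, 9, 0, 0.
That gives 2 positive, 2 zero pivots.
The rank is the number of nonzero pivots: 2.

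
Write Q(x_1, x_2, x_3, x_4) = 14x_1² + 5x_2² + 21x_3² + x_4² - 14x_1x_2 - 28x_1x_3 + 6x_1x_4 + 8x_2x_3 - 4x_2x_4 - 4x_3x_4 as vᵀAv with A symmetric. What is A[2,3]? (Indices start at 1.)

The coefficient of x_2·x_3 in Q is 8. For a symmetric A this equals A[2,3] + A[3,2] = 2·A[2,3].
So A[2,3] = 8/2 = 4.

4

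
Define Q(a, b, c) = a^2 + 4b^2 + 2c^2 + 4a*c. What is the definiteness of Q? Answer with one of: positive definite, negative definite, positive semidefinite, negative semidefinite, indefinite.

indefinite

Write A = [[1, 0, 2], [0, 4, 0], [2, 0, 2]].
An LDLᵀ factorisation of A has diagonal entries 1, 4, -2.
That gives 2 positive, 1 negative pivots.
Hence Q is indefinite.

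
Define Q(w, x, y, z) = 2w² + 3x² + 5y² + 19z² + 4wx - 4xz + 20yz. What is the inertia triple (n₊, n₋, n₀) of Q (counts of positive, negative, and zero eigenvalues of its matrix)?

(3, 1, 0)

The associated matrix is A = [[2, 2, 0, 0], [2, 3, 0, -2], [0, 0, 5, 10], [0, -2, 10, 19]].
Symmetric row and column elimination reduces A to a congruent diagonal form with pivots 2, 1, 5, -5.
So there are 3 positive, 1 negative pivots.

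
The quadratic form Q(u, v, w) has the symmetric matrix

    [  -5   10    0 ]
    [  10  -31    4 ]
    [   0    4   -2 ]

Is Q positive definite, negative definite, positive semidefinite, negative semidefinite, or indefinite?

Symmetric row and column elimination reduces A to a congruent diagonal form with pivots -5, -11, -6/11.
That gives 3 negative pivots.
Hence Q is negative definite.

negative definite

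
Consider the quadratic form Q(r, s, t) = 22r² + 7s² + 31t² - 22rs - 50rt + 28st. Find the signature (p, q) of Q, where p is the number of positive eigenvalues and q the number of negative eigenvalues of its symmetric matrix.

(3, 0)

Write A = [[22, -11, -25], [-11, 7, 14], [-25, 14, 31]].
Row-reducing A symmetrically gives the diagonal entries 22, 3/2, 12/11.
Counting signs: 3 positive.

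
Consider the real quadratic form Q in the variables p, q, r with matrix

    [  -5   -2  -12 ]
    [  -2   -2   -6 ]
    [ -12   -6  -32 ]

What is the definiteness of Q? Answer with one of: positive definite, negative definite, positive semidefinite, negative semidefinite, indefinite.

Congruent diagonalization of A (simultaneous row and column reduction) yields pivots -5, -6/5, -2.
Counting signs: 3 negative.
Hence Q is negative definite.

negative definite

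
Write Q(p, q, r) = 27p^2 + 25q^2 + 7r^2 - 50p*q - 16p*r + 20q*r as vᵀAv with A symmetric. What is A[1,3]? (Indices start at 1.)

The coefficient of p·r in Q is -16. For a symmetric A this equals A[1,3] + A[3,1] = 2·A[1,3].
So A[1,3] = -16/2 = -8.

-8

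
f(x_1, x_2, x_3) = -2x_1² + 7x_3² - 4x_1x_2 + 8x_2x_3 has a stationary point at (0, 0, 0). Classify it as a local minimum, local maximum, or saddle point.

The Hessian at the origin is H = [[-4, -4, 0], [-4, 0, 8], [0, 8, 14]].
Row-reducing H symmetrically gives the diagonal entries -4, 4, -2.
That gives 1 positive, 2 negative pivots.
H is indefinite, so the origin is a saddle point.

saddle point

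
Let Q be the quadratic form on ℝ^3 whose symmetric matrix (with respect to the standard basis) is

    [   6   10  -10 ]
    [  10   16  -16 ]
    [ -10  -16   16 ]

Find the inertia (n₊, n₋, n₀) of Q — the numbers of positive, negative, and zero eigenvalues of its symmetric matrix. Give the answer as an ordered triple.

Applying the same elementary operations to the rows and columns of A produces a congruent diagonal matrix with entries 6, -2/3, 0.
Counting signs: 1 positive, 1 negative, 1 zero.

(1, 1, 1)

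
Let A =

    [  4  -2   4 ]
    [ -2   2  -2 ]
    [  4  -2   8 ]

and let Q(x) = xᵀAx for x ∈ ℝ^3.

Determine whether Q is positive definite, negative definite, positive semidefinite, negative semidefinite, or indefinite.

Symmetric row and column elimination reduces A to a congruent diagonal form with pivots 4, 1, 4.
Counting signs: 3 positive.
Hence Q is positive definite.

positive definite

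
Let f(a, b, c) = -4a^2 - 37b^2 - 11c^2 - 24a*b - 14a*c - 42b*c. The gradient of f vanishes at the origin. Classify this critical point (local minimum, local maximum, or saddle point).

The Hessian at the origin is H = [[-8, -24, -14], [-24, -74, -42], [-14, -42, -22]].
Symmetric row and column elimination reduces H to a congruent diagonal form with pivots -8, -2, 5/2.
So there are 1 positive, 2 negative pivots.
H is indefinite, so the origin is a saddle point.

saddle point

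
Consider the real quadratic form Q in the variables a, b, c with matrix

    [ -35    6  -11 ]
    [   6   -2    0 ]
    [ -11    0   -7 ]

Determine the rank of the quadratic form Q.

Congruent diagonalization of A (simultaneous row and column reduction) yields pivots -35, -34/35, 2/17.
Counting signs: 1 positive, 2 negative.
The rank is the number of nonzero pivots: 3.

3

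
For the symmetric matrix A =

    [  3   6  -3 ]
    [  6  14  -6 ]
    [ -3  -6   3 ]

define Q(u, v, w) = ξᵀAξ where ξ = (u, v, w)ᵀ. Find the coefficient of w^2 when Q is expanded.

The coefficient of w^2 is the diagonal entry A[3,3] = 3.

3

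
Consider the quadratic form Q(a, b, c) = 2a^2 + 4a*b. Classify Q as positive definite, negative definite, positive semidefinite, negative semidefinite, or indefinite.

indefinite

The associated matrix is A = [[2, 2, 0], [2, 0, 0], [0, 0, 0]].
Symmetric row and column elimination reduces A to a congruent diagonal form with pivots 2, -2, 0.
Counting signs: 1 positive, 1 negative, 1 zero.
Hence Q is indefinite.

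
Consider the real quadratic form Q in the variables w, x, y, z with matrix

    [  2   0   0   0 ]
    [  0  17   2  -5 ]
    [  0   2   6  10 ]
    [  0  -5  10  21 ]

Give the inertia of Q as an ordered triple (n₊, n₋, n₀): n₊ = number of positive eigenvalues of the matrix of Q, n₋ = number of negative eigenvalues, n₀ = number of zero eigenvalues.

Applying the same elementary operations to the rows and columns of A produces a congruent diagonal matrix with entries 2, 17, 98/17, 4/49.
Counting signs: 4 positive.

(4, 0, 0)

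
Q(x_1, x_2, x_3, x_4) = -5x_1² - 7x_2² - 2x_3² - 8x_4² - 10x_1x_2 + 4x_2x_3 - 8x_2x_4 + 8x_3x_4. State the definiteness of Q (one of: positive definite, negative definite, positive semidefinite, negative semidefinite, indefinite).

Write A = [[-5, -5, 0, 0], [-5, -7, 2, -4], [0, 2, -2, 4], [0, -4, 4, -8]].
Applying the same elementary operations to the rows and columns of A produces a congruent diagonal matrix with entries -5, -2, 0, 0.
Counting signs: 2 negative, 2 zero.
Hence Q is negative semidefinite.

negative semidefinite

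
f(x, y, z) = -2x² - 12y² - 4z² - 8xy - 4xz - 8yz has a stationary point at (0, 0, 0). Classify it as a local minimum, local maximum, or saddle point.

The Hessian at the origin is H = [[-4, -8, -4], [-8, -24, -8], [-4, -8, -8]].
Symmetric row and column elimination reduces H to a congruent diagonal form with pivots -4, -8, -4.
Counting signs: 3 negative.
H is negative definite, so the origin is a strict local maximum.

local maximum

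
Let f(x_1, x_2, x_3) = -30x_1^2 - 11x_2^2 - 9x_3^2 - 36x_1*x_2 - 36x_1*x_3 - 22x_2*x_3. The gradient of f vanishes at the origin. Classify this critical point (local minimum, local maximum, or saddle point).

saddle point

The Hessian at the origin is H = [[-60, -36, -36], [-36, -22, -22], [-36, -22, -18]].
Row-reducing H symmetrically gives the diagonal entries -60, -2/5, 4.
So there are 1 positive, 2 negative pivots.
H is indefinite, so the origin is a saddle point.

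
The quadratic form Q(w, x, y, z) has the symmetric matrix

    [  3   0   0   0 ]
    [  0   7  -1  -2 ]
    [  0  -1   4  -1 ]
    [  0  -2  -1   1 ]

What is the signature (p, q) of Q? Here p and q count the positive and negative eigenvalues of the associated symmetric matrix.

(3, 0)

Congruent diagonalization of A (simultaneous row and column reduction) yields pivots 3, 7, 27/7, 0.
So there are 3 positive, 1 zero pivots.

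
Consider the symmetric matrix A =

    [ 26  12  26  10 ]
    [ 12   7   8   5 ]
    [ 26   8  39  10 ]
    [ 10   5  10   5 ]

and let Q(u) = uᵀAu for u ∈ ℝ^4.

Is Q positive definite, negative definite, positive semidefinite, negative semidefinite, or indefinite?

Leading principal minors: Δ_1 = 26, Δ_2 = 38, Δ_3 = 78, Δ_4 = 40.
All leading principal minors are positive, so by Sylvester's criterion Q is positive definite.

positive definite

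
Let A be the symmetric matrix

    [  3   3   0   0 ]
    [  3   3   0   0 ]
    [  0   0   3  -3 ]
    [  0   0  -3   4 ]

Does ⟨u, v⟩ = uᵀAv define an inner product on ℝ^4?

no

Congruent diagonalization of A (simultaneous row and column reduction) yields pivots 3, 0, 3, 1.
So there are 3 positive, 1 zero pivots.
Hence Q is positive semidefinite.
⟨·,·⟩ is an inner product exactly when A is positive definite.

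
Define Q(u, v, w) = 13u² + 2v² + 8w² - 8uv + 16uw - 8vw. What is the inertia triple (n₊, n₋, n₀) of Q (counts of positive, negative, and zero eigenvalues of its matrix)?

(2, 0, 1)

The associated matrix is A = [[13, -4, 8], [-4, 2, -4], [8, -4, 8]].
Symmetric row and column elimination reduces A to a congruent diagonal form with pivots 13, 10/13, 0.
So there are 2 positive, 1 zero pivots.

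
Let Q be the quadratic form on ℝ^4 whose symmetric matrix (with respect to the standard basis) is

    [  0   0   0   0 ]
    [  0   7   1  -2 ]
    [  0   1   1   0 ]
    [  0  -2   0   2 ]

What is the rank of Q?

3

Symmetric row and column elimination reduces A to a congruent diagonal form with pivots 0, 7, 6/7, 4/3.
Counting signs: 3 positive, 1 zero.
The rank is the number of nonzero pivots: 3.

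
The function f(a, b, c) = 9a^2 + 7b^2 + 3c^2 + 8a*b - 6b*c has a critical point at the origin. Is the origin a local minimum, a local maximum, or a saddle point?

local minimum

The Hessian at the origin is H = [[18, 8, 0], [8, 14, -6], [0, -6, 6]].
Symmetric row and column elimination reduces H to a congruent diagonal form with pivots 18, 94/9, 120/47.
So there are 3 positive pivots.
H is positive definite, so the origin is a strict local minimum.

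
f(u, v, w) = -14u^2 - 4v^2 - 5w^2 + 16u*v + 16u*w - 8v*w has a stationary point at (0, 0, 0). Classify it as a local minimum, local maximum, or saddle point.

The Hessian at the origin is H = [[-28, 16, 16], [16, -8, -8], [16, -8, -10]].
Applying the same elementary operations to the rows and columns of H produces a congruent diagonal matrix with entries -28, 8/7, -2.
That gives 1 positive, 2 negative pivots.
H is indefinite, so the origin is a saddle point.

saddle point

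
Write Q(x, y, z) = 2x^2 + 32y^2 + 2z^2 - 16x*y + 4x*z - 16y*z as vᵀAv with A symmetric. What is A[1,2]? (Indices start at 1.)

-8

The coefficient of x·y in Q is -16. For a symmetric A this equals A[1,2] + A[2,1] = 2·A[1,2].
So A[1,2] = -16/2 = -8.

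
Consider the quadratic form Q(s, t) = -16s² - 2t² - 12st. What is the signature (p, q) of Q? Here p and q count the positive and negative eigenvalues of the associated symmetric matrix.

(1, 1)

The associated matrix is A = [[-16, -6], [-6, -2]].
Congruent diagonalization of A (simultaneous row and column reduction) yields pivots -16, 1/4.
Counting signs: 1 positive, 1 negative.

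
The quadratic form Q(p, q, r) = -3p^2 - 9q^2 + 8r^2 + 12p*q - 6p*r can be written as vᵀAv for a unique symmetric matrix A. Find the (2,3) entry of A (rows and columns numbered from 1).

0

The coefficient of q·r in Q is 0. For a symmetric A this equals A[2,3] + A[3,2] = 2·A[2,3].
So A[2,3] = 0/2 = 0.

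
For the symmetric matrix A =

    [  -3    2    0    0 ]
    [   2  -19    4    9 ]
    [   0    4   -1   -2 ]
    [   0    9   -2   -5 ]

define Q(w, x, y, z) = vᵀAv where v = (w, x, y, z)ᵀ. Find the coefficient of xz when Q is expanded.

The coefficient of xz is A[2,4] + A[4,2] = 2·9 = 18.

18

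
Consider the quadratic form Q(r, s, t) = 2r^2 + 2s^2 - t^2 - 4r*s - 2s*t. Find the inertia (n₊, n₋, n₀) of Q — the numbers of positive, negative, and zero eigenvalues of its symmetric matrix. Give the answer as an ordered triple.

The symmetric matrix is A = [[2, -2, 0], [-2, 2, -1], [0, -1, -1]].
By Sylvester's law of inertia any congruent diagonalization of A has 2 positive, 1 negative and 0 zero entries.

(2, 1, 0)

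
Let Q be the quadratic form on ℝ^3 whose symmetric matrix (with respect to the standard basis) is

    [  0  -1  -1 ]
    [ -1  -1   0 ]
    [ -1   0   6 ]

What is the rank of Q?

3

Row reduction of A gives 3 nonzero rows, so rank A = 3.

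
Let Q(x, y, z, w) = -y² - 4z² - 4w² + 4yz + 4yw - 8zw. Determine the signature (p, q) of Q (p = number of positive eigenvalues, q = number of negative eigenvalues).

The symmetric matrix is A = [[0, 0, 0, 0], [0, -1, 2, 2], [0, 2, -4, -4], [0, 2, -4, -4]].
Congruent diagonalization of A (simultaneous row and column reduction) yields pivots 0, -1, 0, 0.
That gives 1 negative, 3 zero pivots.

(0, 1)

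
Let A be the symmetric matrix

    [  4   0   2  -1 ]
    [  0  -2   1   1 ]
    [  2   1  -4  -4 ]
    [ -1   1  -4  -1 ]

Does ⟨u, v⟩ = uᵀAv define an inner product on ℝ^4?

no

Row-reducing A symmetrically gives the diagonal entries 4, -2, -9/2, 5/4.
Counting signs: 2 positive, 2 negative.
Hence Q is indefinite.
⟨·,·⟩ is an inner product exactly when A is positive definite.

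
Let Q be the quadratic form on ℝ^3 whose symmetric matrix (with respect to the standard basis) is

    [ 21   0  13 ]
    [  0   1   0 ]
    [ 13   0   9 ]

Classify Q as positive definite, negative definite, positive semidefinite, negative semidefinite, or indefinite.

positive definite

Leading principal minors: Δ_1 = 21, Δ_2 = 21, Δ_3 = 20.
All leading principal minors are positive, so by Sylvester's criterion Q is positive definite.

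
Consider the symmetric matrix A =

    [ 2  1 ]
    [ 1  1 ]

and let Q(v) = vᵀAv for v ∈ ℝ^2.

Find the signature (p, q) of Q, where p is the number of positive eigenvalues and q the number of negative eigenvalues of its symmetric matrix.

An LDLᵀ factorisation of A has diagonal entries 2, 1/2.
Counting signs: 2 positive.

(2, 0)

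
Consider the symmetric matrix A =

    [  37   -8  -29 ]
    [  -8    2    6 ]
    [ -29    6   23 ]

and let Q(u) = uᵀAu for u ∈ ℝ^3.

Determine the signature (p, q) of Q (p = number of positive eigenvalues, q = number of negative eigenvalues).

(2, 0)

Row-reducing A symmetrically gives the diagonal entries 37, 10/37, 0.
Counting signs: 2 positive, 1 zero.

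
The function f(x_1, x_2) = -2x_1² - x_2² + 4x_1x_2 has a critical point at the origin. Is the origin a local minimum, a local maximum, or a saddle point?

The Hessian at the origin is H = [[-4, 4], [4, -2]].
det H = -4·-2 − (4)² = -8 < 0, so H is indefinite.
Therefore the origin is a saddle point.

saddle point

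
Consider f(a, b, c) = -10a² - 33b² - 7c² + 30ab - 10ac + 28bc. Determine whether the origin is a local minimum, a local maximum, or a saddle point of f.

The Hessian at the origin is H = [[-20, 30, -10], [30, -66, 28], [-10, 28, -14]].
Applying the same elementary operations to the rows and columns of H produces a congruent diagonal matrix with entries -20, -21, -20/21.
Counting signs: 3 negative.
H is negative definite, so the origin is a strict local maximum.

local maximum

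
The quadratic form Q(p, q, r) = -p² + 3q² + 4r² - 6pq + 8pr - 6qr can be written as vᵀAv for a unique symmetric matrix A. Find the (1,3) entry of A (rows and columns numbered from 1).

The coefficient of p·r in Q is 8. For a symmetric A this equals A[1,3] + A[3,1] = 2·A[1,3].
So A[1,3] = 8/2 = 4.

4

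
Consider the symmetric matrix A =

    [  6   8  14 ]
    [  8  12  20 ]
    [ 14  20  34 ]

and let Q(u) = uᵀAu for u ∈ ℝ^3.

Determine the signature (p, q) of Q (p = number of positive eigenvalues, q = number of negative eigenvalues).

Applying the same elementary operations to the rows and columns of A produces a congruent diagonal matrix with entries 6, 4/3, 0.
Counting signs: 2 positive, 1 zero.

(2, 0)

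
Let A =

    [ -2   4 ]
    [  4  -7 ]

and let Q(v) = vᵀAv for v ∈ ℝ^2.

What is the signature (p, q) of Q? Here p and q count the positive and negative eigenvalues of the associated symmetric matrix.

Row-reducing A symmetrically gives the diagonal entries -2, 1.
Counting signs: 1 positive, 1 negative.

(1, 1)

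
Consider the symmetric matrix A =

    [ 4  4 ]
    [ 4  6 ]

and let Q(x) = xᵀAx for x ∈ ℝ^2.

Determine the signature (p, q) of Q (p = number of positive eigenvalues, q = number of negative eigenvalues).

Row-reducing A symmetrically gives the diagonal entries 4, 2.
Counting signs: 2 positive.

(2, 0)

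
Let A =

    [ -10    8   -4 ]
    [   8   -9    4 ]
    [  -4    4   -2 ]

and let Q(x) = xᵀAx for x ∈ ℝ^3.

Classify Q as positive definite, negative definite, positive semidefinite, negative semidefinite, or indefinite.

Symmetric row and column elimination reduces A to a congruent diagonal form with pivots -10, -13/5, -2/13.
Counting signs: 3 negative.
Hence Q is negative definite.

negative definite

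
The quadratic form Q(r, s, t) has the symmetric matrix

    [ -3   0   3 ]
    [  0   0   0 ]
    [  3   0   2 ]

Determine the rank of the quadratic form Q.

Row-reducing A symmetrically gives the diagonal entries -3, 0, 5.
That gives 1 positive, 1 negative, 1 zero pivots.
The rank is the number of nonzero pivots: 2.

2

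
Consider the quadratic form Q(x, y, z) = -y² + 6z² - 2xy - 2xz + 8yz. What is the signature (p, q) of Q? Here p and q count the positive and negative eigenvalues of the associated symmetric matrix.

The symmetric matrix is A = [[0, -1, -1], [-1, -1, 4], [-1, 4, 6]].
By Sylvester's law of inertia any congruent diagonalization of A has 1 positive, 2 negative and 0 zero entries.

(1, 2)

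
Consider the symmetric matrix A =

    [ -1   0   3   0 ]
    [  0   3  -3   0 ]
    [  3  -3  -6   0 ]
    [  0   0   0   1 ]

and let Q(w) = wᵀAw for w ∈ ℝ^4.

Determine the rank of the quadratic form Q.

3

Congruent diagonalization of A (simultaneous row and column reduction) yields pivots -1, 3, 0, 1.
Counting signs: 2 positive, 1 negative, 1 zero.
The rank is the number of nonzero pivots: 3.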